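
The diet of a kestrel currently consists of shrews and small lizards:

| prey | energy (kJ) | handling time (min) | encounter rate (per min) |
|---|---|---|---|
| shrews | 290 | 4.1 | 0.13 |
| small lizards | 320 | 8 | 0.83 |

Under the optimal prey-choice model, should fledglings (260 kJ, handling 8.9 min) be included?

Current rate: (0.13×290 + 0.83×320)/(1 + 0.13×4.1 + 0.83×8) = 37.11 kJ/min.
fledglings: E/h = 260/8.9 = 29.21 kJ/min.
29.21 < 37.11, so adding fledglings would lower the average — exclude it.

No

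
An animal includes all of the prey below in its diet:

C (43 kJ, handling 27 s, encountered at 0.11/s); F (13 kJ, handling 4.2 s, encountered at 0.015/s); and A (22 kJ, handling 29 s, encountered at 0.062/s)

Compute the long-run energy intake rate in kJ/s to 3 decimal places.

R = (0.11×43 + 0.015×13 + 0.062×22) / (1 + 0.11×27 + 0.015×4.2 + 0.062×29) = 6.289/5.831 = 1.079 kJ/s.

1.079 kJ/s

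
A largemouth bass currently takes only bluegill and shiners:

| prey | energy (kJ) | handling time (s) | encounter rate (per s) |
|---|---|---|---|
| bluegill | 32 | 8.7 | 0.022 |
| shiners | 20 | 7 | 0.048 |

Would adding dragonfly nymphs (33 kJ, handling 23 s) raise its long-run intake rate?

On bluegill and shiners alone, R = ΣλE/(1+Σλh) = 1.664/1.527 = 1.089 kJ/s.
Profitability of dragonfly nymphs: 33/23 = 1.435 kJ/s.
Since 1.435 > R, including dragonfly nymphs increases the long-run rate.

Yes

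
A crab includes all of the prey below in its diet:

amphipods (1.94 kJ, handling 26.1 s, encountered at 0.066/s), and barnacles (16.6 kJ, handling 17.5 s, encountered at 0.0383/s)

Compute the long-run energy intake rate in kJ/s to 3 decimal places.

R = Σλ_iE_i / (1 + Σλ_ih_i)
Numerator: 0.066×1.94 + 0.0383×16.6 = 0.7638
Denominator: 1 + 0.066×26.1 + 0.0383×17.5 = 3.393
R = 0.7638/3.393 = 0.2251 kJ/s

0.225 kJ/s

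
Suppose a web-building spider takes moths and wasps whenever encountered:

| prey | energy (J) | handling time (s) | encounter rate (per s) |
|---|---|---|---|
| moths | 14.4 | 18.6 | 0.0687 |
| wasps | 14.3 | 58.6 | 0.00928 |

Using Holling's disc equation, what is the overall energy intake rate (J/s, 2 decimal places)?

0.40 J/s

Energy encountered per unit search time: 0.0687×14.4 + 0.00928×14.3 = 1.122 J/s.
Handling time per unit search time: 0.0687×18.6 + 0.00928×58.6 = 1.822.
Rate = 1.122/(1 + 1.822) = 0.3976 J/s.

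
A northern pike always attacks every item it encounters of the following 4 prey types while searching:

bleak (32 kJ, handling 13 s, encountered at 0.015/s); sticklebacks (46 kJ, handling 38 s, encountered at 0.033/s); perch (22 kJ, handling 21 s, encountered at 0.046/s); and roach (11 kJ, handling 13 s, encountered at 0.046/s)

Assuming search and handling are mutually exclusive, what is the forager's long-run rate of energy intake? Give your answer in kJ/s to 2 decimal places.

0.88 kJ/s

Energy encountered per unit search time: 0.015×32 + 0.033×46 + 0.046×22 + 0.046×11 = 3.516 kJ/s.
Handling time per unit search time: 0.015×13 + 0.033×38 + 0.046×21 + 0.046×13 = 3.013.
Rate = 3.516/(1 + 3.013) = 0.8762 kJ/s.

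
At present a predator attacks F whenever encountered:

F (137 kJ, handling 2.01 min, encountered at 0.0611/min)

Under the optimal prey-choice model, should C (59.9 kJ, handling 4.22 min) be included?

Yes

Intake rate on the current diet: R = (0.0611×137) / (1 + 0.0611×2.01) = 8.371/1.123 = 7.455 kJ/min.
C: E/h = 59.9/4.22 = 14.19 kJ/min.
Since 14.19 > R, including C increases the long-run rate.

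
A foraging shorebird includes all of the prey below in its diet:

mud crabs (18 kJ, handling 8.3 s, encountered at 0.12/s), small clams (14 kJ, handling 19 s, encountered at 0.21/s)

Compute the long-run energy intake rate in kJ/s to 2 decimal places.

R = (0.12×18 + 0.21×14) / (1 + 0.12×8.3 + 0.21×19) = 5.1/5.986 = 0.852 kJ/s.

0.85 kJ/s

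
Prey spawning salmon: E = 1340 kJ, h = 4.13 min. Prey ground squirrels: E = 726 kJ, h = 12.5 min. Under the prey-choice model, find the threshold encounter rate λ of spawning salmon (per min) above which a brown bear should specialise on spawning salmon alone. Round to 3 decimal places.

0.053 per min

Drop ground squirrels once their profitability E₂/h₂ falls below the rate achievable on spawning salmon alone: E₂/h₂ = λE₁/(1 + λh₁).
Solve for λ: λE₁h₂ = E₂(1 + λh₁) → λ(E₁h₂ − E₂h₁) = E₂ → λ = E₂/(E₁h₂ − E₂h₁).
λ = 726/(1340×12.5 − 726×4.13) = 726/1.375e+04 = 0.05279 per min.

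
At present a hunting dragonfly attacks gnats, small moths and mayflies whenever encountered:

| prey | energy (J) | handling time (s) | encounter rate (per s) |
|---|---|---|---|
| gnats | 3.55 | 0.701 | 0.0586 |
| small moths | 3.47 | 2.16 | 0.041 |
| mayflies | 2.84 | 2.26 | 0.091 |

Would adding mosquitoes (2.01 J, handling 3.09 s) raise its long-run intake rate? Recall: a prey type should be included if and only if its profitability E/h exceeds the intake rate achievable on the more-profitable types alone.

Yes

Intake rate on the current diet: R = (0.0586×3.55 + 0.041×3.47 + 0.091×2.84) / (1 + 0.0586×0.701 + 0.041×2.16 + 0.091×2.26) = 0.6087/1.335 = 0.4559 J/s.
Profitability of mosquitoes: 2.01/3.09 = 0.6505 J/s.
0.6505 > 0.4559, so adding mosquitoes raises the average — include it.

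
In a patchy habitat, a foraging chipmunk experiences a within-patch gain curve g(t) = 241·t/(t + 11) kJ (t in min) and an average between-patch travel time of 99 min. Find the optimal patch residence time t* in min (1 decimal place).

33.0 min

By the marginal value theorem, leave when the instantaneous gain rate g'(t) equals the habitat-wide average g(t)/(T + t).
g'(t) = 241·11/(t + 11)². Setting 241·11/(t+11)² = 241t/[(t+11)(99+t)] gives 11(99+t) = t(t+11), so t² = 11×99 = 1089.
t* = √1089 = 33 min.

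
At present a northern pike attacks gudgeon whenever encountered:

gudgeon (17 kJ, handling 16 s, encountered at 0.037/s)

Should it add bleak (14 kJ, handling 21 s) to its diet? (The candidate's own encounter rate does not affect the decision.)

Yes

Current rate: (0.037×17)/(1 + 0.037×16) = 0.3951 kJ/s.
bleak: E/h = 14/21 = 0.6667 kJ/s.
Since 0.6667 > R, including bleak increases the long-run rate.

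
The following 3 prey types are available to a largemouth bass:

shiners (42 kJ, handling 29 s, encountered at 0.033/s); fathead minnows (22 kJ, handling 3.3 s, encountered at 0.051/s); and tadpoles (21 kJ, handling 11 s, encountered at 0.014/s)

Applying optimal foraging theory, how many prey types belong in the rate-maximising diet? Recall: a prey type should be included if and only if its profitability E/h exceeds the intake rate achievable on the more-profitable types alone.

Profitabilities (E/h, kJ/s): fathead minnows 6.67, tadpoles 1.91, shiners 1.45. Add prey in this order while the next type's profitability exceeds the intake rate on those already taken.
Rate on top 1: 0.9604. tadpoles: 1.91 > 0.9604 → include.
Rate on top 2: 1.071. shiners: 1.45 > 1.071 → include.
Optimal diet: fathead minnows, tadpoles, shiners — 3 of 3 types.

3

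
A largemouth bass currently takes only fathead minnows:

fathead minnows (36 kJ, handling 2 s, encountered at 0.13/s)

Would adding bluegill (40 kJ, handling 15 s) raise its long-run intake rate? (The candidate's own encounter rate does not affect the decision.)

Intake rate on the current diet: R = (0.13×36) / (1 + 0.13×2) = 4.68/1.26 = 3.714 kJ/s.
Profitability of bluegill: 40/15 = 2.667 kJ/s.
2.667 < 3.714, so adding bluegill would lower the average — exclude it.

No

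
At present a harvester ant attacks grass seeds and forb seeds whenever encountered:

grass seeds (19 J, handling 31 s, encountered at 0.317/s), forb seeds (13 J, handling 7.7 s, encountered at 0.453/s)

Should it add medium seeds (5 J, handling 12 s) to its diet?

No

Intake rate on the current diet: R = (0.317×19 + 0.453×13) / (1 + 0.317×31 + 0.453×7.7) = 11.91/14.32 = 0.8321 J/s.
medium seeds: E/h = 5/12 = 0.4167 J/s.
0.4167 < 0.8321, so adding medium seeds would lower the average — exclude it.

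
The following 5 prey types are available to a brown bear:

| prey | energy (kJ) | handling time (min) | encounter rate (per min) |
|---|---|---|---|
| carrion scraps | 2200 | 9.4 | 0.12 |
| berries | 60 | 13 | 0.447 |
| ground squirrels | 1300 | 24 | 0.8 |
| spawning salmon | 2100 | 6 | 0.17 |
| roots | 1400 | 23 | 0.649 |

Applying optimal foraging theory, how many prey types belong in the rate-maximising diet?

E/h in descending order: spawning salmon 350, carrion scraps 234, roots 60.9, ground squirrels 54.2, berries 4.62 kJ/min. The optimal diet is the largest prefix of this list for which every included type satisfies E_i/h_i > R on the types above it.
Rate on top 1: 176.7. carrion scraps: 234 > 176.7 → include.
Rate on top 2: 197.3. roots: 60.9 < 197.3 → exclude; stop.
Optimal diet: spawning salmon, carrion scraps — 2 of 5 types.

2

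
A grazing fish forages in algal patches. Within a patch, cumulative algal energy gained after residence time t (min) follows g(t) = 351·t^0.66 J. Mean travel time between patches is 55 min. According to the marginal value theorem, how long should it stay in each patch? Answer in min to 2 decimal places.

By the marginal value theorem, leave when the instantaneous gain rate g'(t) equals the habitat-wide average g(t)/(T + t).
g'(t) = 0.66·351·t^-0.34. Setting 0.66·351·t^-0.34 = 351·t^0.66/(55+t) gives 0.66(55+t) = t, so 0.34·t = 0.66×55.
t* = 0.66×55/0.34 = 106.8 min.

106.76 min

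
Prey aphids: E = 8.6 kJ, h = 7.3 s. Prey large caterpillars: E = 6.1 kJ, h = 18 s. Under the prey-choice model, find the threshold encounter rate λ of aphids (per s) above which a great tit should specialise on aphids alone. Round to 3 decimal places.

Drop large caterpillars once their profitability E₂/h₂ falls below the rate achievable on aphids alone: E₂/h₂ = λE₁/(1 + λh₁).
Solve for λ: λE₁h₂ = E₂(1 + λh₁) → λ(E₁h₂ − E₂h₁) = E₂ → λ = E₂/(E₁h₂ − E₂h₁).
λ = 6.1/(8.6×18 − 6.1×7.3) = 6.1/110.3 = 0.05532 per s.

0.055 per s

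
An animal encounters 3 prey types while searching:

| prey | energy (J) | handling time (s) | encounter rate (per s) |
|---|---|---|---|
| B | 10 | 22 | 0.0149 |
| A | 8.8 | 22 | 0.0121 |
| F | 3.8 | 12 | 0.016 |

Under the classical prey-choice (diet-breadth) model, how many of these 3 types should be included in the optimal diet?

Profitabilities (E/h, J/s): B 0.455, A 0.4, F 0.317. Add prey in this order while the next type's profitability exceeds the intake rate on those already taken.
Rate on top 1: 0.1122. A: 0.4 > 0.1122 → include.
Rate on top 2: 0.1603. F: 0.317 > 0.1603 → include.
Optimal diet: B, A, F — 3 of 3 types.

3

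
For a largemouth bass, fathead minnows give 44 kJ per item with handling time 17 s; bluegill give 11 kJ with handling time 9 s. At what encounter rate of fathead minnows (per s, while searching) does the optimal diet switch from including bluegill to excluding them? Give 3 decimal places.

0.053 per s

The zero-one rule: include bluegill iff E₂/h₂ > λE₁/(1+λh₁). Equality gives the switch point.
λE₁h₂ = E₂ + λE₂h₁ ⇒ λ = E₂/(E₁h₂ − E₂h₁) = 11/(396 − 187) = 0.05263 per s.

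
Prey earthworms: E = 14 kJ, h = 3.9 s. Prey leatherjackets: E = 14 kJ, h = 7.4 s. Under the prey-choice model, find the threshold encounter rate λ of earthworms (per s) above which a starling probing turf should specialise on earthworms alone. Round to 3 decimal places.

The zero-one rule: include leatherjackets iff E₂/h₂ > λE₁/(1+λh₁). Equality gives the switch point.
λE₁h₂ = E₂ + λE₂h₁ ⇒ λ = E₂/(E₁h₂ − E₂h₁) = 14/(103.6 − 54.6) = 0.2857 per s.

0.286 per s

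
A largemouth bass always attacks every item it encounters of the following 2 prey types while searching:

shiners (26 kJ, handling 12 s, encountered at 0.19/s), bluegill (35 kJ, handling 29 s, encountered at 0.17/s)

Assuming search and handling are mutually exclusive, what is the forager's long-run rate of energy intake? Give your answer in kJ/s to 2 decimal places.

R = Σλ_iE_i / (1 + Σλ_ih_i)
Numerator: 0.19×26 + 0.17×35 = 10.89
Denominator: 1 + 0.19×12 + 0.17×29 = 8.21
R = 10.89/8.21 = 1.326 kJ/s

1.33 kJ/s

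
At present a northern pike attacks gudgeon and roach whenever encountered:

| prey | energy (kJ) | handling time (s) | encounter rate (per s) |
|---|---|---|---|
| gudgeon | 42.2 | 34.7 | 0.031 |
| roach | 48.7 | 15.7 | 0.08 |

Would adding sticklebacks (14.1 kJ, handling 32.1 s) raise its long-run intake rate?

No

Current rate: (0.031×42.2 + 0.08×48.7)/(1 + 0.031×34.7 + 0.08×15.7) = 1.562 kJ/s.
sticklebacks: E/h = 14.1/32.1 = 0.4393 kJ/s.
0.4393 < 1.562, so adding sticklebacks would lower the average — exclude it.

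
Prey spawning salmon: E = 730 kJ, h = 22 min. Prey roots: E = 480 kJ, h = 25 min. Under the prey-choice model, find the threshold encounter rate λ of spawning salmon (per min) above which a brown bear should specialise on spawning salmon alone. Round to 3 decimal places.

The zero-one rule: include roots iff E₂/h₂ > λE₁/(1+λh₁). Equality gives the switch point.
λE₁h₂ = E₂ + λE₂h₁ ⇒ λ = E₂/(E₁h₂ − E₂h₁) = 480/(1.825e+04 − 1.056e+04) = 0.06242 per min.

0.062 per min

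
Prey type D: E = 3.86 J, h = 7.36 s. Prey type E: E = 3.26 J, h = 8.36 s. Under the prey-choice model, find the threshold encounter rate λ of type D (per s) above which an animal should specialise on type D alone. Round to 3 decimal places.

0.394 per s

Drop type E once their profitability E₂/h₂ falls below the rate achievable on type D alone: E₂/h₂ = λE₁/(1 + λh₁).
Solve for λ: λE₁h₂ = E₂(1 + λh₁) → λ(E₁h₂ − E₂h₁) = E₂ → λ = E₂/(E₁h₂ − E₂h₁).
λ = 3.26/(3.86×8.36 − 3.26×7.36) = 3.26/8.276 = 0.3939 per s.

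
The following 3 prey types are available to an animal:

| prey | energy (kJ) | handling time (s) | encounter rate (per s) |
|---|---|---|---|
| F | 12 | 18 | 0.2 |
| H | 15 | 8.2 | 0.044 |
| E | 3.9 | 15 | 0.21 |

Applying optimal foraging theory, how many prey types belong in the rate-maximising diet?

Profitabilities (E/h, kJ/s): H 1.83, F 0.667, E 0.26. Add prey in this order while the next type's profitability exceeds the intake rate on those already taken.
Rate on top 1: 0.485. F: 0.667 > 0.485 → include.
Rate on top 2: 0.6168. E: 0.26 < 0.6168 → exclude; stop.
Optimal diet: H, F — 2 of 3 types.

2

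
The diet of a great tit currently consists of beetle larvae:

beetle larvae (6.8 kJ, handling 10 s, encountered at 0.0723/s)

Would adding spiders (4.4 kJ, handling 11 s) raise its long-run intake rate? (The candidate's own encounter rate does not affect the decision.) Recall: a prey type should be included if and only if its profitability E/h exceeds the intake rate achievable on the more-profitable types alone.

Yes

On beetle larvae alone, R = ΣλE/(1+Σλh) = 0.4916/1.723 = 0.2853 kJ/s.
spiders: E/h = 4.4/11 = 0.4 kJ/s.
0.4 > 0.2853, so adding spiders raises the average — include it.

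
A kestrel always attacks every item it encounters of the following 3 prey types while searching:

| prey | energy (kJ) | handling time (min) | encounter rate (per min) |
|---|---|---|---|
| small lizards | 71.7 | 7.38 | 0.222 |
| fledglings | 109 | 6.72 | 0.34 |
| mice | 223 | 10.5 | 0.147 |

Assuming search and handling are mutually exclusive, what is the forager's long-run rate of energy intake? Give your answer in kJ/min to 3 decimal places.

13.262 kJ/min

Energy encountered per unit search time: 0.222×71.7 + 0.34×109 + 0.147×223 = 85.76 kJ/min.
Handling time per unit search time: 0.222×7.38 + 0.34×6.72 + 0.147×10.5 = 5.467.
Rate = 85.76/(1 + 5.467) = 13.26 kJ/min.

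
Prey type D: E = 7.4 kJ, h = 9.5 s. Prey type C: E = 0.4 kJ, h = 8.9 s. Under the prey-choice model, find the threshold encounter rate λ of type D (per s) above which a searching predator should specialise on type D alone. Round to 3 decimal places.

At the threshold, the rate on type D alone equals the profitability of type C: λ·7.4/(1 + λ·9.5) = 0.4/8.9 = 0.04494.
Rearranging, λ(7.4 − 0.04494×9.5) = 0.04494, so λ = 0.04494/6.973 = 0.006445 per s.

0.006 per s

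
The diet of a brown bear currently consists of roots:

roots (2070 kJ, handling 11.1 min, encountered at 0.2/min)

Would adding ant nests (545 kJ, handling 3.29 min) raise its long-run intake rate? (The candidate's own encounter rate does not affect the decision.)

Yes

On roots alone, R = ΣλE/(1+Σλh) = 414/3.22 = 128.6 kJ/min.
ant nests: E/h = 545/3.29 = 165.7 kJ/min.
165.7 > 128.6, so adding ant nests raises the average — include it.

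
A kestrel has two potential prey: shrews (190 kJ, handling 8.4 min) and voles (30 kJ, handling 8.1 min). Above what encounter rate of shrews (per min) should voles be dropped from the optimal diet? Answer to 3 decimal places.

The zero-one rule: include voles iff E₂/h₂ > λE₁/(1+λh₁). Equality gives the switch point.
λE₁h₂ = E₂ + λE₂h₁ ⇒ λ = E₂/(E₁h₂ − E₂h₁) = 30/(1539 − 252) = 0.02331 per min.

0.023 per min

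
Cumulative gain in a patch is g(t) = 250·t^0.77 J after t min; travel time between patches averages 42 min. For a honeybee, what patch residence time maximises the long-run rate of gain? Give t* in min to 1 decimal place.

Maximise g(t)/(T+t): set derivative to zero → g'(t)(T+t) = g(t).
g'(t) = 0.77·250·t^-0.23. Setting 0.77·250·t^-0.23 = 250·t^0.77/(42+t) gives 0.77(42+t) = t, so 0.23·t = 0.77×42.
t* = 0.77×42/0.23 = 140.6 min.

140.6 min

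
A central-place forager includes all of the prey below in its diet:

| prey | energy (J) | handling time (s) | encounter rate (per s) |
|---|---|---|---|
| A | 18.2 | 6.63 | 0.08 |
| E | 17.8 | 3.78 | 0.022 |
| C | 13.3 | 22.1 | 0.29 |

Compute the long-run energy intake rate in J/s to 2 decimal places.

Energy encountered per unit search time: 0.08×18.2 + 0.022×17.8 + 0.29×13.3 = 5.705 J/s.
Handling time per unit search time: 0.08×6.63 + 0.022×3.78 + 0.29×22.1 = 7.023.
Rate = 5.705/(1 + 7.023) = 0.7111 J/s.

0.71 J/s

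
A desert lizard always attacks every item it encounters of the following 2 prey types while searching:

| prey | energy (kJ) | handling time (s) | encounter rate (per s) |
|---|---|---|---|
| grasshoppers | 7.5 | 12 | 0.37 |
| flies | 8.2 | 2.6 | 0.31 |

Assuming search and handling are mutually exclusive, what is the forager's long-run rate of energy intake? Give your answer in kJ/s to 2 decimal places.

0.85 kJ/s

R = Σλ_iE_i / (1 + Σλ_ih_i)
Numerator: 0.37×7.5 + 0.31×8.2 = 5.317
Denominator: 1 + 0.37×12 + 0.31×2.6 = 6.246
R = 5.317/6.246 = 0.8513 kJ/s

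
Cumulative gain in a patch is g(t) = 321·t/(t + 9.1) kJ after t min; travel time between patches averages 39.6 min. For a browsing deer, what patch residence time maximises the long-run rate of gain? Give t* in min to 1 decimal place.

Optimal t* satisfies g'(t*) = g(t*)/(T + t*).
g'(t) = 321·9.1/(t + 9.1)². Setting 321·9.1/(t+9.1)² = 321t/[(t+9.1)(39.6+t)] gives 9.1(39.6+t) = t(t+9.1), so t² = 9.1×39.6 = 360.4.
t* = √360.4 = 18.98 min.

19.0 min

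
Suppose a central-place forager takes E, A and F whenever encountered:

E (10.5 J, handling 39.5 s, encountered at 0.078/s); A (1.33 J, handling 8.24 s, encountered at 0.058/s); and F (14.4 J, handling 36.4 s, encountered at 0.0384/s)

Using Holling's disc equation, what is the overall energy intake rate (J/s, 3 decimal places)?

0.243 J/s

R = (0.078×10.5 + 0.058×1.33 + 0.0384×14.4) / (1 + 0.078×39.5 + 0.058×8.24 + 0.0384×36.4) = 1.449/5.957 = 0.2433 J/s.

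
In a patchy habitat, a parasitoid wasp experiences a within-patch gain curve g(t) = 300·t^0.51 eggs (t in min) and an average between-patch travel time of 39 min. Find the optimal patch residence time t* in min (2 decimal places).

40.59 min

By the marginal value theorem, leave when the instantaneous gain rate g'(t) equals the habitat-wide average g(t)/(T + t).
g'(t) = 0.51·300·t^-0.49. Setting 0.51·300·t^-0.49 = 300·t^0.51/(39+t) gives 0.51(39+t) = t, so 0.49·t = 0.51×39.
t* = 0.51×39/0.49 = 40.59 min.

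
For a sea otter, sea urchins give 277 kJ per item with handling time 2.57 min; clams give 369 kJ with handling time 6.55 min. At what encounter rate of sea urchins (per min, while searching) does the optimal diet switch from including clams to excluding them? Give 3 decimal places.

At the threshold, the rate on sea urchins alone equals the profitability of clams: λ·277/(1 + λ·2.57) = 369/6.55 = 56.34.
Rearranging, λ(277 − 56.34×2.57) = 56.34, so λ = 56.34/132.2 = 0.4261 per min.

0.426 per min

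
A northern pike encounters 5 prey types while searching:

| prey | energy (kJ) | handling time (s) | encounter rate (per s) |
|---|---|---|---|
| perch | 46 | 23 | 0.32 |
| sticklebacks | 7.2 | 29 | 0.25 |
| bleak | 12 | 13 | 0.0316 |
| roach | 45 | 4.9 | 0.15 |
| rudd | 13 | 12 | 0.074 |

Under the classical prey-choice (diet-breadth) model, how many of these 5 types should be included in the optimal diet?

1

E/h in descending order: roach 9.18, perch 2, rudd 1.08, bleak 0.923, sticklebacks 0.248 kJ/s. The optimal diet is the largest prefix of this list for which every included type satisfies E_i/h_i > R on the types above it.
Rate on top 1: 3.89. perch: 2 < 3.89 → exclude; stop.
Optimal diet: roach — 1 of 5 types.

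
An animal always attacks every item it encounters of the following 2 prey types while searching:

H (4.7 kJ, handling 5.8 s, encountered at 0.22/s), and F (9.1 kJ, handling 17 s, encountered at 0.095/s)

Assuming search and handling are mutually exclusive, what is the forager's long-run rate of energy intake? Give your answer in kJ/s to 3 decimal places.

0.488 kJ/s

Energy encountered per unit search time: 0.22×4.7 + 0.095×9.1 = 1.898 kJ/s.
Handling time per unit search time: 0.22×5.8 + 0.095×17 = 2.891.
Rate = 1.898/(1 + 2.891) = 0.4879 kJ/s.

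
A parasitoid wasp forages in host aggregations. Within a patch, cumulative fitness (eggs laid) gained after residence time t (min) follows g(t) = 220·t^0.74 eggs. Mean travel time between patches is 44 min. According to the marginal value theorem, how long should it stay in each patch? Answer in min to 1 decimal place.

125.2 min

By the marginal value theorem, leave when the instantaneous gain rate g'(t) equals the habitat-wide average g(t)/(T + t).
g'(t) = 0.74·220·t^-0.26. Setting 0.74·220·t^-0.26 = 220·t^0.74/(44+t) gives 0.74(44+t) = t, so 0.26·t = 0.74×44.
t* = 0.74×44/0.26 = 125.2 min.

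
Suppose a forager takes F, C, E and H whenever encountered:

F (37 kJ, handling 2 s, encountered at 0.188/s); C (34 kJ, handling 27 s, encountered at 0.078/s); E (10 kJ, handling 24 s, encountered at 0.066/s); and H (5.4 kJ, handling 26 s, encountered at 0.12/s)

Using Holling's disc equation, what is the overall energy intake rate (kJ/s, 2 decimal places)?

1.33 kJ/s

Energy encountered per unit search time: 0.188×37 + 0.078×34 + 0.066×10 + 0.12×5.4 = 10.92 kJ/s.
Handling time per unit search time: 0.188×2 + 0.078×27 + 0.066×24 + 0.12×26 = 7.186.
Rate = 10.92/(1 + 7.186) = 1.333 kJ/s.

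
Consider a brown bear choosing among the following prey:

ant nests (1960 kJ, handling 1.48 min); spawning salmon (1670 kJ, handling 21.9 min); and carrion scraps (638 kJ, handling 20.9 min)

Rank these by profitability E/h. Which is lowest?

In descending order of E/h:
ant nests: 1960/1.48 = 1.32e+03 kJ/min
spawning salmon: 1670/21.9 = 76.3 kJ/min
carrion scraps: 638/20.9 = 30.5 kJ/min

carrion scraps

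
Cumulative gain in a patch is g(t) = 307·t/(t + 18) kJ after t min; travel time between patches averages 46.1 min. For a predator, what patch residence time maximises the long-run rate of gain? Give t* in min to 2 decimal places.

28.81 min

Optimal t* satisfies g'(t*) = g(t*)/(T + t*).
g'(t) = 307·18/(t + 18)². Setting 307·18/(t+18)² = 307t/[(t+18)(46.1+t)] gives 18(46.1+t) = t(t+18), so t² = 18×46.1 = 829.8.
t* = √829.8 = 28.81 min.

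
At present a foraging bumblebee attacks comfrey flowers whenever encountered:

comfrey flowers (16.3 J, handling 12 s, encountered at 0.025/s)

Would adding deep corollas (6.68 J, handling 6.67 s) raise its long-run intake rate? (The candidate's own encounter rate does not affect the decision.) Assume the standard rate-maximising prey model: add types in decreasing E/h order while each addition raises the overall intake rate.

Intake rate on the current diet: R = (0.025×16.3) / (1 + 0.025×12) = 0.4075/1.3 = 0.3135 J/s.
deep corollas: E/h = 6.68/6.67 = 1.001 J/s.
1.001 > 0.3135, so adding deep corollas raises the average — include it.

Yes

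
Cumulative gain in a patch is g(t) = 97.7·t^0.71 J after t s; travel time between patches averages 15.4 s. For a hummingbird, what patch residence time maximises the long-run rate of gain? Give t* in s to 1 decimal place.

Maximise g(t)/(T+t): set derivative to zero → g'(t)(T+t) = g(t).
g'(t) = 0.71·97.7·t^-0.29. Setting 0.71·97.7·t^-0.29 = 97.7·t^0.71/(15.4+t) gives 0.71(15.4+t) = t, so 0.29·t = 0.71×15.4.
t* = 0.71×15.4/0.29 = 37.7 s.

37.7 s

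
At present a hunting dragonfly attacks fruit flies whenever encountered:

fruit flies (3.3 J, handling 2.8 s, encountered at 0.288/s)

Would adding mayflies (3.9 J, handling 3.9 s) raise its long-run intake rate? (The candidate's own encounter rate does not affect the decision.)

Current rate: (0.288×3.3)/(1 + 0.288×2.8) = 0.5261 J/s.
mayflies: E/h = 3.9/3.9 = 1 J/s.
Since 1 > R, including mayflies increases the long-run rate.

Yes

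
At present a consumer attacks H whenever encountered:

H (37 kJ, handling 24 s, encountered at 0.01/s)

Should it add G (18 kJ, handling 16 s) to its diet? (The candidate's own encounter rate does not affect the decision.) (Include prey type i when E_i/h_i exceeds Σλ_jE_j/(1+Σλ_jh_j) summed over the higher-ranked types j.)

On H alone, R = ΣλE/(1+Σλh) = 0.37/1.24 = 0.2984 kJ/s.
G: E/h = 18/16 = 1.125 kJ/s.
1.125 > 0.2984, so adding G raises the average — include it.

Yes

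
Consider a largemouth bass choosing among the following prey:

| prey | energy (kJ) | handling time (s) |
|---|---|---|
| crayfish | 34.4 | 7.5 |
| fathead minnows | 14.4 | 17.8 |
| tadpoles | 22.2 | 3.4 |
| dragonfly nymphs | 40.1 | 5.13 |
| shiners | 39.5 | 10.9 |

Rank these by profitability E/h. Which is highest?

dragonfly nymphs

Profitability E/h (kJ/s): crayfish = 34.4/7.5 = 4.59, fathead minnows = 14.4/17.8 = 0.809, tadpoles = 22.2/3.4 = 6.53, dragonfly nymphs = 40.1/5.13 = 7.82, shiners = 39.5/10.9 = 3.62.
Ranked: dragonfly nymphs > tadpoles > crayfish > shiners > fathead minnows.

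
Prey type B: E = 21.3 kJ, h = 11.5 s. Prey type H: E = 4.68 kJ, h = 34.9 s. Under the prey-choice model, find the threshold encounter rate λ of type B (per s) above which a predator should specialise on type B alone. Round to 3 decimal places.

The zero-one rule: include type H iff E₂/h₂ > λE₁/(1+λh₁). Equality gives the switch point.
λE₁h₂ = E₂ + λE₂h₁ ⇒ λ = E₂/(E₁h₂ − E₂h₁) = 4.68/(743.4 − 53.82) = 0.006787 per s.

0.007 per s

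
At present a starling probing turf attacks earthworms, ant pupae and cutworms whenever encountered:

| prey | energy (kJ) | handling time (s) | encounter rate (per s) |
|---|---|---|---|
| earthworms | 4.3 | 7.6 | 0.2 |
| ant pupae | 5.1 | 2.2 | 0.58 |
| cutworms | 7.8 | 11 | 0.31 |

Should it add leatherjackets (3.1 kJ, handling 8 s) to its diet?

On earthworms, ant pupae and cutworms alone, R = ΣλE/(1+Σλh) = 6.236/7.206 = 0.8654 kJ/s.
Profitability of leatherjackets: 3.1/8 = 0.3875 kJ/s.
0.3875 < 0.8654, so adding leatherjackets would lower the average — exclude it.

No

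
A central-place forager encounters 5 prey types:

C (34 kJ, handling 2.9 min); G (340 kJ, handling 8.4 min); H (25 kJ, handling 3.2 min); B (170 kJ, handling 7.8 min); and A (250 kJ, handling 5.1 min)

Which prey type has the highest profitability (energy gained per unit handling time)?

In descending order of E/h:
A: 250/5.1 = 49 kJ/min
G: 340/8.4 = 40.5 kJ/min
B: 170/7.8 = 21.8 kJ/min
C: 34/2.9 = 11.7 kJ/min
H: 25/3.2 = 7.81 kJ/min

A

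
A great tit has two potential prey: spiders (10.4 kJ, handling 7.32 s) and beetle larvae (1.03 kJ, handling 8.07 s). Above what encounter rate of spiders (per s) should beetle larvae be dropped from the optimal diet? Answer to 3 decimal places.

0.013 per s

The zero-one rule: include beetle larvae iff E₂/h₂ > λE₁/(1+λh₁). Equality gives the switch point.
λE₁h₂ = E₂ + λE₂h₁ ⇒ λ = E₂/(E₁h₂ − E₂h₁) = 1.03/(83.93 − 7.54) = 0.01348 per s.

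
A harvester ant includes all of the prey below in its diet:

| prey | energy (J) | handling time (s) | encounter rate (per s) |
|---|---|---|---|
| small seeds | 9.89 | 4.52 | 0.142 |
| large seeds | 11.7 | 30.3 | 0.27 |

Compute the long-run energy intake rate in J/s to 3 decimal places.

0.465 J/s

Energy encountered per unit search time: 0.142×9.89 + 0.27×11.7 = 4.563 J/s.
Handling time per unit search time: 0.142×4.52 + 0.27×30.3 = 8.823.
Rate = 4.563/(1 + 8.823) = 0.4646 J/s.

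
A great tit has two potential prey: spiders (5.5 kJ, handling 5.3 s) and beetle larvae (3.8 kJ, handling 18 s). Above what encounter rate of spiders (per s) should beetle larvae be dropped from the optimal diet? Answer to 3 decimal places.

0.048 per s

The zero-one rule: include beetle larvae iff E₂/h₂ > λE₁/(1+λh₁). Equality gives the switch point.
λE₁h₂ = E₂ + λE₂h₁ ⇒ λ = E₂/(E₁h₂ − E₂h₁) = 3.8/(99 − 20.14) = 0.04819 per s.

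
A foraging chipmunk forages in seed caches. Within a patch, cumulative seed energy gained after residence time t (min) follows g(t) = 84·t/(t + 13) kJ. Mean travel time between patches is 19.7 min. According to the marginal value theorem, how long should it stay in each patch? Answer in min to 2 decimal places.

16.00 min

Optimal t* satisfies g'(t*) = g(t*)/(T + t*).
g'(t) = 84·13/(t + 13)². Setting 84·13/(t+13)² = 84t/[(t+13)(19.7+t)] gives 13(19.7+t) = t(t+13), so t² = 13×19.7 = 256.1.
t* = √256.1 = 16 min.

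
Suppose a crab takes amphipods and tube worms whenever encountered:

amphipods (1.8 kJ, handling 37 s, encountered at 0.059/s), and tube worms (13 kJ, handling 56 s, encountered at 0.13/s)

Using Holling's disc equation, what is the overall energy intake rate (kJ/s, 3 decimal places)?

R = (0.059×1.8 + 0.13×13) / (1 + 0.059×37 + 0.13×56) = 1.796/10.46 = 0.1717 kJ/s.

0.172 kJ/s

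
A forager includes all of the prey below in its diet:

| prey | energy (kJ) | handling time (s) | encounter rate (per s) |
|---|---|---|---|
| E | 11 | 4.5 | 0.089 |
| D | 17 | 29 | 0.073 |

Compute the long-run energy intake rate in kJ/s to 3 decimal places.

Energy encountered per unit search time: 0.089×11 + 0.073×17 = 2.22 kJ/s.
Handling time per unit search time: 0.089×4.5 + 0.073×29 = 2.518.
Rate = 2.22/(1 + 2.518) = 0.6311 kJ/s.

0.631 kJ/s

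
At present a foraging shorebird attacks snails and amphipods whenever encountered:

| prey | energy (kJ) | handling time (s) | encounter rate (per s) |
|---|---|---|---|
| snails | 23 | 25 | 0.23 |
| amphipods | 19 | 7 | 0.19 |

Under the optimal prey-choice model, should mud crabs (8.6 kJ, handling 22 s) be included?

No

On snails and amphipods alone, R = ΣλE/(1+Σλh) = 8.9/8.08 = 1.101 kJ/s.
Profitability of mud crabs: 8.6/22 = 0.3909 kJ/s.
Since 0.3909 < R, time spent handling mud crabs is better spent searching.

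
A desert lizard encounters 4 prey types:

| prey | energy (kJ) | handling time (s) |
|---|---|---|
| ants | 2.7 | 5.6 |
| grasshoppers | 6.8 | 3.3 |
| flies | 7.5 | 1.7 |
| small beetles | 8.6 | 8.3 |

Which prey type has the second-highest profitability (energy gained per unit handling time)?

In descending order of E/h:
flies: 7.5/1.7 = 4.41 kJ/s
grasshoppers: 6.8/3.3 = 2.06 kJ/s
small beetles: 8.6/8.3 = 1.04 kJ/s
ants: 2.7/5.6 = 0.482 kJ/s

grasshoppers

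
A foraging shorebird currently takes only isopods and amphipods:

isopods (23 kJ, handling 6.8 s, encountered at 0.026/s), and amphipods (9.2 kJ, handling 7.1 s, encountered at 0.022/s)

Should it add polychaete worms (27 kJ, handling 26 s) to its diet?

Yes

Current rate: (0.026×23 + 0.022×9.2)/(1 + 0.026×6.8 + 0.022×7.1) = 0.6005 kJ/s.
polychaete worms: E/h = 27/26 = 1.038 kJ/s.
Since 1.038 > R, including polychaete worms increases the long-run rate.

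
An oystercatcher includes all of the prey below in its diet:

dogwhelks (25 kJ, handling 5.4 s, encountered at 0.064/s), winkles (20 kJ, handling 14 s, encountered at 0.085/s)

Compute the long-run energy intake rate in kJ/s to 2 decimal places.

1.30 kJ/s

Energy encountered per unit search time: 0.064×25 + 0.085×20 = 3.3 kJ/s.
Handling time per unit search time: 0.064×5.4 + 0.085×14 = 1.536.
Rate = 3.3/(1 + 1.536) = 1.301 kJ/s.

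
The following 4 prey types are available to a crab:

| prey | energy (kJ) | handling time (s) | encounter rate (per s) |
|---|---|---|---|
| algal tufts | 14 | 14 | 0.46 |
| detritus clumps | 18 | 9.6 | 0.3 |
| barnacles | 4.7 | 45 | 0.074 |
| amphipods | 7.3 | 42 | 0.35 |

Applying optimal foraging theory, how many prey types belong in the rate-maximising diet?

1

Profitabilities (E/h, kJ/s): detritus clumps 1.88, algal tufts 1, amphipods 0.174, barnacles 0.104. Add prey in this order while the next type's profitability exceeds the intake rate on those already taken.
Rate on top 1: 1.392. algal tufts: 1 < 1.392 → exclude; stop.
Optimal diet: detritus clumps — 1 of 4 types.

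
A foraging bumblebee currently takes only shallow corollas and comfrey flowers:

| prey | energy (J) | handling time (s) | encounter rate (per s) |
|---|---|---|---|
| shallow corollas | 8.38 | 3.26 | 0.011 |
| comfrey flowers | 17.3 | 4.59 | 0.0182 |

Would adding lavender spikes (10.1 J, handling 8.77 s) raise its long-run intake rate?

Yes

Current rate: (0.011×8.38 + 0.0182×17.3)/(1 + 0.011×3.26 + 0.0182×4.59) = 0.3636 J/s.
lavender spikes: E/h = 10.1/8.77 = 1.152 J/s.
Since 1.152 > R, including lavender spikes increases the long-run rate.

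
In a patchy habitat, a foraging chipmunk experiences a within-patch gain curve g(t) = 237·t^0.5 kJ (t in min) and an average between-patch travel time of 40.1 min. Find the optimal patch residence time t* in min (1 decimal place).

Optimal t* satisfies g'(t*) = g(t*)/(T + t*).
g'(t) = 0.5·237·t^-0.5. Setting 0.5·237·t^-0.5 = 237·t^0.5/(40.1+t) gives 0.5(40.1+t) = t, so 0.50·t = 0.5×40.1.
t* = 0.5×40.1/0.50 = 40.1 min.

40.1 min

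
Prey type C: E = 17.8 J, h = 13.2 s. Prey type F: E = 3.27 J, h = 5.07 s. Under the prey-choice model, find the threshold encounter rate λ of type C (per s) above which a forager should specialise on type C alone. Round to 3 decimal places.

0.069 per s

At the threshold, the rate on type C alone equals the profitability of type F: λ·17.8/(1 + λ·13.2) = 3.27/5.07 = 0.645.
Rearranging, λ(17.8 − 0.645×13.2) = 0.645, so λ = 0.645/9.286 = 0.06945 per s.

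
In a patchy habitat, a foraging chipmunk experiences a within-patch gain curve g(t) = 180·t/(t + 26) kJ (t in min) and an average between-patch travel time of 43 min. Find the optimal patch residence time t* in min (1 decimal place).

33.4 min

By the marginal value theorem, leave when the instantaneous gain rate g'(t) equals the habitat-wide average g(t)/(T + t).
g'(t) = 180·26/(t + 26)². Setting 180·26/(t+26)² = 180t/[(t+26)(43+t)] gives 26(43+t) = t(t+26), so t² = 26×43 = 1118.
t* = √1118 = 33.44 min.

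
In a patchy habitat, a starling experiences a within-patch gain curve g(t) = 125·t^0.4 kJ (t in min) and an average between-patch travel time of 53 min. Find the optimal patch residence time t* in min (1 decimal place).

Optimal t* satisfies g'(t*) = g(t*)/(T + t*).
g'(t) = 0.4·125·t^-0.6. Setting 0.4·125·t^-0.6 = 125·t^0.4/(53+t) gives 0.4(53+t) = t, so 0.60·t = 0.4×53.
t* = 0.4×53/0.60 = 35.33 min.

35.3 min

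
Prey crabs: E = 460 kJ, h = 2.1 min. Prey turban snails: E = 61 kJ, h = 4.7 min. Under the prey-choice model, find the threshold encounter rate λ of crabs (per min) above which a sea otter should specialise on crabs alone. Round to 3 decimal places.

0.030 per min

Drop turban snails once their profitability E₂/h₂ falls below the rate achievable on crabs alone: E₂/h₂ = λE₁/(1 + λh₁).
Solve for λ: λE₁h₂ = E₂(1 + λh₁) → λ(E₁h₂ − E₂h₁) = E₂ → λ = E₂/(E₁h₂ − E₂h₁).
λ = 61/(460×4.7 − 61×2.1) = 61/2034 = 0.02999 per min.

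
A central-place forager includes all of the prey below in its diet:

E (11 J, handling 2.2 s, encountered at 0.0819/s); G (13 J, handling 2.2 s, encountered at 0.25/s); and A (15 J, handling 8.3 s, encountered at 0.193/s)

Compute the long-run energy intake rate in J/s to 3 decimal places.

2.115 J/s

Energy encountered per unit search time: 0.0819×11 + 0.25×13 + 0.193×15 = 7.046 J/s.
Handling time per unit search time: 0.0819×2.2 + 0.25×2.2 + 0.193×8.3 = 2.332.
Rate = 7.046/(1 + 2.332) = 2.115 J/s.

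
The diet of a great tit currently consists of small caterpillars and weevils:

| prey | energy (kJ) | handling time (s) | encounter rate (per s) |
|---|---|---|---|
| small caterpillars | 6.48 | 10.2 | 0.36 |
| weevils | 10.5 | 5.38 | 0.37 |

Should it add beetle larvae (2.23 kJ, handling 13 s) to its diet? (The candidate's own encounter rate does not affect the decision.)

No

On small caterpillars and weevils alone, R = ΣλE/(1+Σλh) = 6.218/6.663 = 0.9332 kJ/s.
beetle larvae: E/h = 2.23/13 = 0.1715 kJ/s.
Since 0.1715 < R, time spent handling beetle larvae is better spent searching.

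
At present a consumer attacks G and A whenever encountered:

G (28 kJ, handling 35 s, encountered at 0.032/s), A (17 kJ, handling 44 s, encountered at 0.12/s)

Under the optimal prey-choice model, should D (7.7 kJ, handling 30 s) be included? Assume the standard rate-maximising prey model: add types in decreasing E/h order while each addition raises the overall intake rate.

No

On G and A alone, R = ΣλE/(1+Σλh) = 2.936/7.4 = 0.3968 kJ/s.
Profitability of D: 7.7/30 = 0.2567 kJ/s.
Since 0.2567 < R, time spent handling D is better spent searching.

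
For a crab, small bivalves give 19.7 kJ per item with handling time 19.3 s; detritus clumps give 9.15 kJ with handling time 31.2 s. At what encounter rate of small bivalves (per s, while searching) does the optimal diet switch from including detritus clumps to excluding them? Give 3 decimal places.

Drop detritus clumps once their profitability E₂/h₂ falls below the rate achievable on small bivalves alone: E₂/h₂ = λE₁/(1 + λh₁).
Solve for λ: λE₁h₂ = E₂(1 + λh₁) → λ(E₁h₂ − E₂h₁) = E₂ → λ = E₂/(E₁h₂ − E₂h₁).
λ = 9.15/(19.7×31.2 − 9.15×19.3) = 9.15/438 = 0.02089 per s.

0.021 per s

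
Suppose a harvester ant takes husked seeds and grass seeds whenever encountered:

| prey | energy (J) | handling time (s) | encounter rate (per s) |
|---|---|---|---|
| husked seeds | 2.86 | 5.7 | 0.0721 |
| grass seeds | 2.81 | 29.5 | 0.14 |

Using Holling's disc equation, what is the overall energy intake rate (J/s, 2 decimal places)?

0.11 J/s

R = Σλ_iE_i / (1 + Σλ_ih_i)
Numerator: 0.0721×2.86 + 0.14×2.81 = 0.5996
Denominator: 1 + 0.0721×5.7 + 0.14×29.5 = 5.541
R = 0.5996/5.541 = 0.1082 J/s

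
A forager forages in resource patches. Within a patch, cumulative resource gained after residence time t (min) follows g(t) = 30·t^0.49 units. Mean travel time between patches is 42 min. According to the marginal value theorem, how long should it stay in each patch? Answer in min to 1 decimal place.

40.4 min

Optimal t* satisfies g'(t*) = g(t*)/(T + t*).
g'(t) = 0.49·30·t^-0.51. Setting 0.49·30·t^-0.51 = 30·t^0.49/(42+t) gives 0.49(42+t) = t, so 0.51·t = 0.49×42.
t* = 0.49×42/0.51 = 40.35 min.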